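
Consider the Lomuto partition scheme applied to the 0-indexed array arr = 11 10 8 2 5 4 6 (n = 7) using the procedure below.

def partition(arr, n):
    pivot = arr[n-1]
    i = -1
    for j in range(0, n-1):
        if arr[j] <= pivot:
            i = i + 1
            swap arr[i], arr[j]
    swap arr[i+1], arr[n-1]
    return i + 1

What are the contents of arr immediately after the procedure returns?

pivot = arr[6] = 6; i = -1
j=0: arr[0]=11 > 6 → no swap
j=1: arr[1]=10 > 6 → no swap
j=2: arr[2]=8 > 6 → no swap
j=3: arr[3]=2 ≤ 6 → i=0, swap arr[0],arr[3] → 2 10 8 11 5 4 6
j=4: arr[4]=5 ≤ 6 → i=1, swap arr[1],arr[4] → 2 5 8 11 10 4 6
j=5: arr[5]=4 ≤ 6 → i=2, swap arr[2],arr[5] → 2 5 4 11 10 8 6
final swap arr[3],arr[6] → 2 5 4 6 10 8 11; return 3

2 5 4 6 10 8 11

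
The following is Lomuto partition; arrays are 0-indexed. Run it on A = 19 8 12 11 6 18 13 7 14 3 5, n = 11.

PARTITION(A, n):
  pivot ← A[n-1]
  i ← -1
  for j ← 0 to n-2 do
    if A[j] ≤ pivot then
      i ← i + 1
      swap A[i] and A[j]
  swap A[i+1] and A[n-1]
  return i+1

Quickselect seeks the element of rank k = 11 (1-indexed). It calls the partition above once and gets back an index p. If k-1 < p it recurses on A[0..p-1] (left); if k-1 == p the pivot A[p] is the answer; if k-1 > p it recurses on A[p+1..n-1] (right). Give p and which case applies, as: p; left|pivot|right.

pivot=5, i=-1
j=0: 19>5, skip
j=1: 8>5, skip
j=2: 12>5, skip
j=3: 11>5, skip
j=4: 6>5, skip
j=5: 18>5, skip
j=6: 13>5, skip
j=7: 7>5, skip
j=8: 14>5, skip
j=9: 3≤5, i=0, swap(0,9) ⇒ 3 8 12 11 6 18 13 7 14 19 5
swap(1,10) ⇒ 3 5 12 11 6 18 13 7 14 19 8; return 1
p = 1; k-1 = 10 > 1 ⇒ right

1; right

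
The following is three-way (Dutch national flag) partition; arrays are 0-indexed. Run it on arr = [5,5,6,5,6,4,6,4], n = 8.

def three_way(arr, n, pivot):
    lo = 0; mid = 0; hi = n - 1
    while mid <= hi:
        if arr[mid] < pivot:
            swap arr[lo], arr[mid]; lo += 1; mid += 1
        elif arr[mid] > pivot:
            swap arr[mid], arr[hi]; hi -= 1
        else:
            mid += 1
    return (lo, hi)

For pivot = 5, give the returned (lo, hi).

pivot = 5; lo=0, mid=0, hi=7
arr[mid]=5=5: mid=1
arr[mid]=5=5: mid=2
arr[mid]=6>5: swap arr[2],arr[7]; hi=6 → [5,5,4,5,6,4,6,6]
arr[mid]=4<5: swap arr[0],arr[2]; lo=1,mid=3 → [4,5,5,5,6,4,6,6]
arr[mid]=5=5: mid=4
arr[mid]=6>5: swap arr[4],arr[6]; hi=5 → [4,5,5,5,6,4,6,6]
arr[mid]=6>5: swap arr[4],arr[5]; hi=4 → [4,5,5,5,4,6,6,6]
arr[mid]=4<5: swap arr[1],arr[4]; lo=2,mid=5 → [4,4,5,5,5,6,6,6]
end: lo=2, hi=4; arr = [4,4,5,5,5,6,6,6]

(2, 4)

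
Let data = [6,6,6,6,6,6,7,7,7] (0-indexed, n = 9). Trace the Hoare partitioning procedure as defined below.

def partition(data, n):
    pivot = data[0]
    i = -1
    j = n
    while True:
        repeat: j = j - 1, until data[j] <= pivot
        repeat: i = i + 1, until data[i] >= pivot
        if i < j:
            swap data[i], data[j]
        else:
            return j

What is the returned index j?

2

pivot=6
j stops at 5 (6), i stops at 0 (6); swap ⇒ [6,6,6,6,6,6,7,7,7]
j stops at 4 (6), i stops at 1 (6); swap ⇒ [6,6,6,6,6,6,7,7,7]
j stops at 3 (6), i stops at 2 (6); swap ⇒ [6,6,6,6,6,6,7,7,7]
j stops at 2, i stops at 3; i≥j ⇒ return 2. data=[6,6,6,6,6,6,7,7,7]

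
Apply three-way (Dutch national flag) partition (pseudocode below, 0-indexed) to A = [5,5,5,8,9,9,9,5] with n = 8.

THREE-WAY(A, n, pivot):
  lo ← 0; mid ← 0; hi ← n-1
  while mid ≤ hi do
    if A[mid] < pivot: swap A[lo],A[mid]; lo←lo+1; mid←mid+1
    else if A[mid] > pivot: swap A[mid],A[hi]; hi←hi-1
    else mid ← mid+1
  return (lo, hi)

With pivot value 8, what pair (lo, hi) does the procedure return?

pivot = 8; lo=0, mid=0, hi=7
A[mid]=5<8: swap A[0],A[0]; lo=1,mid=1 → [5,5,5,8,9,9,9,5]
A[mid]=5<8: swap A[1],A[1]; lo=2,mid=2 → [5,5,5,8,9,9,9,5]
A[mid]=5<8: swap A[2],A[2]; lo=3,mid=3 → [5,5,5,8,9,9,9,5]
A[mid]=8=8: mid=4
A[mid]=9>8: swap A[4],A[7]; hi=6 → [5,5,5,8,5,9,9,9]
A[mid]=5<8: swap A[3],A[4]; lo=4,mid=5 → [5,5,5,5,8,9,9,9]
A[mid]=9>8: swap A[5],A[6]; hi=5 → [5,5,5,5,8,9,9,9]
A[mid]=9>8: swap A[5],A[5]; hi=4 → [5,5,5,5,8,9,9,9]
end: lo=4, hi=4; A = [5,5,5,5,8,9,9,9]

(4, 4)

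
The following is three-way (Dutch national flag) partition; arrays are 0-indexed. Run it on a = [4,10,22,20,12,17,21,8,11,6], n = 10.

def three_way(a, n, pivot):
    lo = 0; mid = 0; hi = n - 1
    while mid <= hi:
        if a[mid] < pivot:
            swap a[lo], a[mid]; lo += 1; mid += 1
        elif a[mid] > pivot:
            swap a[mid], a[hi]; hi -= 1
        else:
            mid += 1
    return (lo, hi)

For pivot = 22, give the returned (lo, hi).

pivot = 22; lo=0, mid=0, hi=9
a[mid]=4<22: swap a[0],a[0]; lo=1,mid=1 → [4,10,22,20,12,17,21,8,11,6]
a[mid]=10<22: swap a[1],a[1]; lo=2,mid=2 → [4,10,22,20,12,17,21,8,11,6]
a[mid]=22=22: mid=3
a[mid]=20<22: swap a[2],a[3]; lo=3,mid=4 → [4,10,20,22,12,17,21,8,11,6]
a[mid]=12<22: swap a[3],a[4]; lo=4,mid=5 → [4,10,20,12,22,17,21,8,11,6]
a[mid]=17<22: swap a[4],a[5]; lo=5,mid=6 → [4,10,20,12,17,22,21,8,11,6]
a[mid]=21<22: swap a[5],a[6]; lo=6,mid=7 → [4,10,20,12,17,21,22,8,11,6]
a[mid]=8<22: swap a[6],a[7]; lo=7,mid=8 → [4,10,20,12,17,21,8,22,11,6]
a[mid]=11<22: swap a[7],a[8]; lo=8,mid=9 → [4,10,20,12,17,21,8,11,22,6]
a[mid]=6<22: swap a[8],a[9]; lo=9,mid=10 → [4,10,20,12,17,21,8,11,6,22]
end: lo=9, hi=9; a = [4,10,20,12,17,21,8,11,6,22]

(9, 9)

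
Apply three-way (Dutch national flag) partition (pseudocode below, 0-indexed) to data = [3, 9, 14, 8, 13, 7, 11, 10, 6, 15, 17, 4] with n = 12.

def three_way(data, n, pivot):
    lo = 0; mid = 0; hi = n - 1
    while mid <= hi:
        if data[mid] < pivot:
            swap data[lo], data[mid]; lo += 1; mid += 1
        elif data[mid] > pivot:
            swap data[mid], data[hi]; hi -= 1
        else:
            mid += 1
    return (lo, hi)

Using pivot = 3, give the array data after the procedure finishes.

lo=0 mid=0 hi=11
3=3: mid=1
9>3: swap(1,11), hi=10 ⇒ [3, 4, 14, 8, 13, 7, 11, 10, 6, 15, 17, 9]
4>3: swap(1,10), hi=9 ⇒ [3, 17, 14, 8, 13, 7, 11, 10, 6, 15, 4, 9]
17>3: swap(1,9), hi=8 ⇒ [3, 15, 14, 8, 13, 7, 11, 10, 6, 17, 4, 9]
15>3: swap(1,8), hi=7 ⇒ [3, 6, 14, 8, 13, 7, 11, 10, 15, 17, 4, 9]
6>3: swap(1,7), hi=6 ⇒ [3, 10, 14, 8, 13, 7, 11, 6, 15, 17, 4, 9]
10>3: swap(1,6), hi=5 ⇒ [3, 11, 14, 8, 13, 7, 10, 6, 15, 17, 4, 9]
11>3: swap(1,5), hi=4 ⇒ [3, 7, 14, 8, 13, 11, 10, 6, 15, 17, 4, 9]
7>3: swap(1,4), hi=3 ⇒ [3, 13, 14, 8, 7, 11, 10, 6, 15, 17, 4, 9]
13>3: swap(1,3), hi=2 ⇒ [3, 8, 14, 13, 7, 11, 10, 6, 15, 17, 4, 9]
8>3: swap(1,2), hi=1 ⇒ [3, 14, 8, 13, 7, 11, 10, 6, 15, 17, 4, 9]
14>3: swap(1,1), hi=0 ⇒ [3, 14, 8, 13, 7, 11, 10, 6, 15, 17, 4, 9]
done. lo=0 hi=0; data=[3, 14, 8, 13, 7, 11, 10, 6, 15, 17, 4, 9]

[3, 14, 8, 13, 7, 11, 10, 6, 15, 17, 4, 9]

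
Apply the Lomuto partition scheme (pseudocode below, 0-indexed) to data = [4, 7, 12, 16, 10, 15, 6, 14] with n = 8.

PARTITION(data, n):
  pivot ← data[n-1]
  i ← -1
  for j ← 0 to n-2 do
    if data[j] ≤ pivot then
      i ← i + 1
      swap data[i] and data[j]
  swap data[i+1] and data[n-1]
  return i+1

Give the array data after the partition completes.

[4, 7, 12, 10, 6, 14, 16, 15]

pivot=14, i=-1
j=0: 4≤14, i=0, swap(0,0) ⇒ [4, 7, 12, 16, 10, 15, 6, 14]
j=1: 7≤14, i=1, swap(1,1) ⇒ [4, 7, 12, 16, 10, 15, 6, 14]
j=2: 12≤14, i=2, swap(2,2) ⇒ [4, 7, 12, 16, 10, 15, 6, 14]
j=3: 16>14, skip
j=4: 10≤14, i=3, swap(3,4) ⇒ [4, 7, 12, 10, 16, 15, 6, 14]
j=5: 15>14, skip
j=6: 6≤14, i=4, swap(4,6) ⇒ [4, 7, 12, 10, 6, 15, 16, 14]
swap(5,7) ⇒ [4, 7, 12, 10, 6, 14, 16, 15]; return 5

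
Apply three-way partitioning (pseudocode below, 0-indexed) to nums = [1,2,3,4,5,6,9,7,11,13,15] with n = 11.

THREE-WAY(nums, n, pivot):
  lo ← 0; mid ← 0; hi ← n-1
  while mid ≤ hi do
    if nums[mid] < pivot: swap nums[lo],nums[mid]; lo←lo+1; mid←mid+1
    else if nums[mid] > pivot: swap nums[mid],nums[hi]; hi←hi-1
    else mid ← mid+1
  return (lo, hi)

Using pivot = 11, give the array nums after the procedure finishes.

[1,2,3,4,5,6,9,7,11,15,13]

pivot = 11; lo=0, mid=0, hi=10
nums[mid]=1<11: swap nums[0],nums[0]; lo=1,mid=1 → [1,2,3,4,5,6,9,7,11,13,15]
nums[mid]=2<11: swap nums[1],nums[1]; lo=2,mid=2 → [1,2,3,4,5,6,9,7,11,13,15]
nums[mid]=3<11: swap nums[2],nums[2]; lo=3,mid=3 → [1,2,3,4,5,6,9,7,11,13,15]
nums[mid]=4<11: swap nums[3],nums[3]; lo=4,mid=4 → [1,2,3,4,5,6,9,7,11,13,15]
nums[mid]=5<11: swap nums[4],nums[4]; lo=5,mid=5 → [1,2,3,4,5,6,9,7,11,13,15]
nums[mid]=6<11: swap nums[5],nums[5]; lo=6,mid=6 → [1,2,3,4,5,6,9,7,11,13,15]
nums[mid]=9<11: swap nums[6],nums[6]; lo=7,mid=7 → [1,2,3,4,5,6,9,7,11,13,15]
nums[mid]=7<11: swap nums[7],nums[7]; lo=8,mid=8 → [1,2,3,4,5,6,9,7,11,13,15]
nums[mid]=11=11: mid=9
nums[mid]=13>11: swap nums[9],nums[10]; hi=9 → [1,2,3,4,5,6,9,7,11,15,13]
nums[mid]=15>11: swap nums[9],nums[9]; hi=8 → [1,2,3,4,5,6,9,7,11,15,13]
end: lo=8, hi=8; nums = [1,2,3,4,5,6,9,7,11,15,13]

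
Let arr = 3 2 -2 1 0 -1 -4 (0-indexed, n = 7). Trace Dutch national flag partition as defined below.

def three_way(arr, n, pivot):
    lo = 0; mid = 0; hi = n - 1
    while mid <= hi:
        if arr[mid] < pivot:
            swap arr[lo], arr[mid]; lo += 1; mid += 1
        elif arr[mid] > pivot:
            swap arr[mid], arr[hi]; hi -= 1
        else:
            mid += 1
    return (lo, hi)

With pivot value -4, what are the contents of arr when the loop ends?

-4 -2 1 0 -1 2 3

pivot = -4; lo=0, mid=0, hi=6
arr[mid]=3>-4: swap arr[0],arr[6]; hi=5 → -4 2 -2 1 0 -1 3
arr[mid]=-4=-4: mid=1
arr[mid]=2>-4: swap arr[1],arr[5]; hi=4 → -4 -1 -2 1 0 2 3
arr[mid]=-1>-4: swap arr[1],arr[4]; hi=3 → -4 0 -2 1 -1 2 3
arr[mid]=0>-4: swap arr[1],arr[3]; hi=2 → -4 1 -2 0 -1 2 3
arr[mid]=1>-4: swap arr[1],arr[2]; hi=1 → -4 -2 1 0 -1 2 3
arr[mid]=-2>-4: swap arr[1],arr[1]; hi=0 → -4 -2 1 0 -1 2 3
end: lo=0, hi=0; arr = -4 -2 1 0 -1 2 3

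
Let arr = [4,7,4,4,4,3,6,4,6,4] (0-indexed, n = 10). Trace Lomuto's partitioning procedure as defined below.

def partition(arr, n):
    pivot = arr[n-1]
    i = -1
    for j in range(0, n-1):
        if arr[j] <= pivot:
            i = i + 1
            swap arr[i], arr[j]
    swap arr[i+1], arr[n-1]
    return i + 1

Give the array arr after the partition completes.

pivot=4, i=-1
j=0: 4≤4, i=0, swap(0,0) ⇒ [4,7,4,4,4,3,6,4,6,4]
j=1: 7>4, skip
j=2: 4≤4, i=1, swap(1,2) ⇒ [4,4,7,4,4,3,6,4,6,4]
j=3: 4≤4, i=2, swap(2,3) ⇒ [4,4,4,7,4,3,6,4,6,4]
j=4: 4≤4, i=3, swap(3,4) ⇒ [4,4,4,4,7,3,6,4,6,4]
j=5: 3≤4, i=4, swap(4,5) ⇒ [4,4,4,4,3,7,6,4,6,4]
j=6: 6>4, skip
j=7: 4≤4, i=5, swap(5,7) ⇒ [4,4,4,4,3,4,6,7,6,4]
j=8: 6>4, skip
swap(6,9) ⇒ [4,4,4,4,3,4,4,7,6,6]; return 6

[4,4,4,4,3,4,4,7,6,6]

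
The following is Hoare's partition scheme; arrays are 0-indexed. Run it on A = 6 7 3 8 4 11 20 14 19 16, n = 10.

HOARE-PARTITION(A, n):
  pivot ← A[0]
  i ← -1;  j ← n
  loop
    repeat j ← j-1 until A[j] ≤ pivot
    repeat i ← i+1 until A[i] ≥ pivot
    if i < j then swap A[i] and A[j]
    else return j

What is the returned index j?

pivot = A[0] = 6; i = -1, j = 10
j→4 (A[4]=4≤6), i→0 (A[0]=6≥6); i<j, swap → 4 7 3 8 6 11 20 14 19 16
j→2 (A[2]=3≤6), i→1 (A[1]=7≥6); i<j, swap → 4 3 7 8 6 11 20 14 19 16
j→1, i→2; i≥j, return j=1. A = 4 3 7 8 6 11 20 14 19 16

1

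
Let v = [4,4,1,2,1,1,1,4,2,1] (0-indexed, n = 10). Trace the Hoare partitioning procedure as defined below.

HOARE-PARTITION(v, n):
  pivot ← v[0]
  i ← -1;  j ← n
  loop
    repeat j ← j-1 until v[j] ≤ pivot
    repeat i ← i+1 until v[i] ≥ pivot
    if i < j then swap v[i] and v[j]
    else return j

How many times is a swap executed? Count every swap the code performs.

pivot=4
j stops at 9 (1), i stops at 0 (4); swap ⇒ [1,4,1,2,1,1,1,4,2,4]
j stops at 8 (2), i stops at 1 (4); swap ⇒ [1,2,1,2,1,1,1,4,4,4]
j stops at 7, i stops at 7; i≥j ⇒ return 7. v=[1,2,1,2,1,1,1,4,4,4]

2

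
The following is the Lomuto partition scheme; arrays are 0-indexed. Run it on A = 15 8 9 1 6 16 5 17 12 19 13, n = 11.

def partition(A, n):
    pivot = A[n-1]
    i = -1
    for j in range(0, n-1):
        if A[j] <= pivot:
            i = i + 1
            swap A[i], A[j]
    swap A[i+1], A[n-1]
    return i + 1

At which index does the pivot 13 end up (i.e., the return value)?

6

pivot = A[10] = 13; i = -1
j=0: A[0]=15 > 13 → no swap
j=1: A[1]=8 ≤ 13 → i=0, swap A[0],A[1] → 8 15 9 1 6 16 5 17 12 19 13
j=2: A[2]=9 ≤ 13 → i=1, swap A[1],A[2] → 8 9 15 1 6 16 5 17 12 19 13
j=3: A[3]=1 ≤ 13 → i=2, swap A[2],A[3] → 8 9 1 15 6 16 5 17 12 19 13
j=4: A[4]=6 ≤ 13 → i=3, swap A[3],A[4] → 8 9 1 6 15 16 5 17 12 19 13
j=5: A[5]=16 > 13 → no swap
j=6: A[6]=5 ≤ 13 → i=4, swap A[4],A[6] → 8 9 1 6 5 16 15 17 12 19 13
j=7: A[7]=17 > 13 → no swap
j=8: A[8]=12 ≤ 13 → i=5, swap A[5],A[8] → 8 9 1 6 5 12 15 17 16 19 13
j=9: A[9]=19 > 13 → no swap
final swap A[6],A[10] → 8 9 1 6 5 12 13 17 16 19 15; return 6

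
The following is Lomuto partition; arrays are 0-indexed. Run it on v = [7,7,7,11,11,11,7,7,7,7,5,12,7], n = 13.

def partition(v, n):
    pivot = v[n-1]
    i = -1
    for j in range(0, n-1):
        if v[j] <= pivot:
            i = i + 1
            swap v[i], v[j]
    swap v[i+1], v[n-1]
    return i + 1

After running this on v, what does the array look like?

[7,7,7,7,7,7,7,5,7,11,11,12,11]

pivot=7, i=-1
j=0: 7≤7, i=0, swap(0,0) ⇒ [7,7,7,11,11,11,7,7,7,7,5,12,7]
j=1: 7≤7, i=1, swap(1,1) ⇒ [7,7,7,11,11,11,7,7,7,7,5,12,7]
j=2: 7≤7, i=2, swap(2,2) ⇒ [7,7,7,11,11,11,7,7,7,7,5,12,7]
j=3: 11>7, skip
j=4: 11>7, skip
j=5: 11>7, skip
j=6: 7≤7, i=3, swap(3,6) ⇒ [7,7,7,7,11,11,11,7,7,7,5,12,7]
j=7: 7≤7, i=4, swap(4,7) ⇒ [7,7,7,7,7,11,11,11,7,7,5,12,7]
j=8: 7≤7, i=5, swap(5,8) ⇒ [7,7,7,7,7,7,11,11,11,7,5,12,7]
j=9: 7≤7, i=6, swap(6,9) ⇒ [7,7,7,7,7,7,7,11,11,11,5,12,7]
j=10: 5≤7, i=7, swap(7,10) ⇒ [7,7,7,7,7,7,7,5,11,11,11,12,7]
j=11: 12>7, skip
swap(8,12) ⇒ [7,7,7,7,7,7,7,5,7,11,11,12,11]; return 8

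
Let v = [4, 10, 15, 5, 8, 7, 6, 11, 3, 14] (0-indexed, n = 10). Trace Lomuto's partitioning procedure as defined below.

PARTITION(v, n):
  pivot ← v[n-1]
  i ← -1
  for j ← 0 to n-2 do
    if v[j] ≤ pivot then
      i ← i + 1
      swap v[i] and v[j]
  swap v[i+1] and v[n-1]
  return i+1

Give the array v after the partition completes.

[4, 10, 5, 8, 7, 6, 11, 3, 14, 15]

pivot=14, i=-1
j=0: 4≤14, i=0, swap(0,0) ⇒ [4, 10, 15, 5, 8, 7, 6, 11, 3, 14]
j=1: 10≤14, i=1, swap(1,1) ⇒ [4, 10, 15, 5, 8, 7, 6, 11, 3, 14]
j=2: 15>14, skip
j=3: 5≤14, i=2, swap(2,3) ⇒ [4, 10, 5, 15, 8, 7, 6, 11, 3, 14]
j=4: 8≤14, i=3, swap(3,4) ⇒ [4, 10, 5, 8, 15, 7, 6, 11, 3, 14]
j=5: 7≤14, i=4, swap(4,5) ⇒ [4, 10, 5, 8, 7, 15, 6, 11, 3, 14]
j=6: 6≤14, i=5, swap(5,6) ⇒ [4, 10, 5, 8, 7, 6, 15, 11, 3, 14]
j=7: 11≤14, i=6, swap(6,7) ⇒ [4, 10, 5, 8, 7, 6, 11, 15, 3, 14]
j=8: 3≤14, i=7, swap(7,8) ⇒ [4, 10, 5, 8, 7, 6, 11, 3, 15, 14]
swap(8,9) ⇒ [4, 10, 5, 8, 7, 6, 11, 3, 14, 15]; return 8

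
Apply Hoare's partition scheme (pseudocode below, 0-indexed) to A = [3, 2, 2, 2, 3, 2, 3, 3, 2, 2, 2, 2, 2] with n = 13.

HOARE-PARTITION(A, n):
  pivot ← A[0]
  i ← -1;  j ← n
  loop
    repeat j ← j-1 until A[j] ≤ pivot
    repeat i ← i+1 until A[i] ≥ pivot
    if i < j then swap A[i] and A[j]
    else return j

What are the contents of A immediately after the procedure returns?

pivot=3
j stops at 12 (2), i stops at 0 (3); swap ⇒ [2, 2, 2, 2, 3, 2, 3, 3, 2, 2, 2, 2, 3]
j stops at 11 (2), i stops at 4 (3); swap ⇒ [2, 2, 2, 2, 2, 2, 3, 3, 2, 2, 2, 3, 3]
j stops at 10 (2), i stops at 6 (3); swap ⇒ [2, 2, 2, 2, 2, 2, 2, 3, 2, 2, 3, 3, 3]
j stops at 9 (2), i stops at 7 (3); swap ⇒ [2, 2, 2, 2, 2, 2, 2, 2, 2, 3, 3, 3, 3]
j stops at 8, i stops at 9; i≥j ⇒ return 8. A=[2, 2, 2, 2, 2, 2, 2, 2, 2, 3, 3, 3, 3]

[2, 2, 2, 2, 2, 2, 2, 2, 2, 3, 3, 3, 3]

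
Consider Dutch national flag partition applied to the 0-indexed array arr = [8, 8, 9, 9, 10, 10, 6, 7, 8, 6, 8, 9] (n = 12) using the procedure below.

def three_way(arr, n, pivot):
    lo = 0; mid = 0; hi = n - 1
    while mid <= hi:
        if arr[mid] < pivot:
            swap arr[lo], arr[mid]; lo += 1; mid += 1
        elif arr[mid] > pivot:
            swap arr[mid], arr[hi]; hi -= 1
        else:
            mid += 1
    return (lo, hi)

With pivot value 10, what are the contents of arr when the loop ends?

[8, 8, 9, 9, 6, 7, 8, 6, 8, 9, 10, 10]

pivot = 10; lo=0, mid=0, hi=11
arr[mid]=8<10: swap arr[0],arr[0]; lo=1,mid=1 → [8, 8, 9, 9, 10, 10, 6, 7, 8, 6, 8, 9]
arr[mid]=8<10: swap arr[1],arr[1]; lo=2,mid=2 → [8, 8, 9, 9, 10, 10, 6, 7, 8, 6, 8, 9]
arr[mid]=9<10: swap arr[2],arr[2]; lo=3,mid=3 → [8, 8, 9, 9, 10, 10, 6, 7, 8, 6, 8, 9]
arr[mid]=9<10: swap arr[3],arr[3]; lo=4,mid=4 → [8, 8, 9, 9, 10, 10, 6, 7, 8, 6, 8, 9]
arr[mid]=10=10: mid=5
arr[mid]=10=10: mid=6
arr[mid]=6<10: swap arr[4],arr[6]; lo=5,mid=7 → [8, 8, 9, 9, 6, 10, 10, 7, 8, 6, 8, 9]
arr[mid]=7<10: swap arr[5],arr[7]; lo=6,mid=8 → [8, 8, 9, 9, 6, 7, 10, 10, 8, 6, 8, 9]
arr[mid]=8<10: swap arr[6],arr[8]; lo=7,mid=9 → [8, 8, 9, 9, 6, 7, 8, 10, 10, 6, 8, 9]
arr[mid]=6<10: swap arr[7],arr[9]; lo=8,mid=10 → [8, 8, 9, 9, 6, 7, 8, 6, 10, 10, 8, 9]
arr[mid]=8<10: swap arr[8],arr[10]; lo=9,mid=11 → [8, 8, 9, 9, 6, 7, 8, 6, 8, 10, 10, 9]
arr[mid]=9<10: swap arr[9],arr[11]; lo=10,mid=12 → [8, 8, 9, 9, 6, 7, 8, 6, 8, 9, 10, 10]
end: lo=10, hi=11; arr = [8, 8, 9, 9, 6, 7, 8, 6, 8, 9, 10, 10]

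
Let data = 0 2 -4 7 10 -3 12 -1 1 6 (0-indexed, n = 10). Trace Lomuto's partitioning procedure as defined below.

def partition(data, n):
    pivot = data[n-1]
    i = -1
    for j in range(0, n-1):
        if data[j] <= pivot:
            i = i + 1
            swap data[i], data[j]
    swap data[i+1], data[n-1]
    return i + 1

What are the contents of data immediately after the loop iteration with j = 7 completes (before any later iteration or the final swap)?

pivot = data[9] = 6; i = -1
j=0: data[0]=0 ≤ 6 → i=0, swap data[0],data[0] (no change) → 0 2 -4 7 10 -3 12 -1 1 6
j=1: data[1]=2 ≤ 6 → i=1, swap data[1],data[1] (no change) → 0 2 -4 7 10 -3 12 -1 1 6
j=2: data[2]=-4 ≤ 6 → i=2, swap data[2],data[2] (no change) → 0 2 -4 7 10 -3 12 -1 1 6
j=3: data[3]=7 > 6 → no swap
j=4: data[4]=10 > 6 → no swap
j=5: data[5]=-3 ≤ 6 → i=3, swap data[3],data[5] → 0 2 -4 -3 10 7 12 -1 1 6
j=6: data[6]=12 > 6 → no swap
j=7: data[7]=-1 ≤ 6 → i=4, swap data[4],data[7] → 0 2 -4 -3 -1 7 12 10 1 6
(after j=7) data = 0 2 -4 -3 -1 7 12 10 1 6

0 2 -4 -3 -1 7 12 10 1 6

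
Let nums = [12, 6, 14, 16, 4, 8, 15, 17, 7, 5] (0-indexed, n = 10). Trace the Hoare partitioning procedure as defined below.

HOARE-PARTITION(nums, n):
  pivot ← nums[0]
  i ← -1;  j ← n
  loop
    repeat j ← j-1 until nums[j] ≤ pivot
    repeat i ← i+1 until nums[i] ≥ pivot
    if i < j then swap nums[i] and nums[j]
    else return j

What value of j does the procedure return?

pivot=12
j stops at 9 (5), i stops at 0 (12); swap ⇒ [5, 6, 14, 16, 4, 8, 15, 17, 7, 12]
j stops at 8 (7), i stops at 2 (14); swap ⇒ [5, 6, 7, 16, 4, 8, 15, 17, 14, 12]
j stops at 5 (8), i stops at 3 (16); swap ⇒ [5, 6, 7, 8, 4, 16, 15, 17, 14, 12]
j stops at 4, i stops at 5; i≥j ⇒ return 4. nums=[5, 6, 7, 8, 4, 16, 15, 17, 14, 12]

4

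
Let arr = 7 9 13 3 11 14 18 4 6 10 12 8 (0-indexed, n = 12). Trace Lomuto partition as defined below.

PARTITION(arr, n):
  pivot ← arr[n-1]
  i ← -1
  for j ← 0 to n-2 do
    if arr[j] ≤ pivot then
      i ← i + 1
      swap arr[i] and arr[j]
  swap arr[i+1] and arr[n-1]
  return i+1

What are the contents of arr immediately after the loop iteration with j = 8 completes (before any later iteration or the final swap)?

pivot = arr[11] = 8; i = -1
j=0: arr[0]=7 ≤ 8 → i=0, swap arr[0],arr[0] (no change) → 7 9 13 3 11 14 18 4 6 10 12 8
j=1: arr[1]=9 > 8 → no swap
j=2: arr[2]=13 > 8 → no swap
j=3: arr[3]=3 ≤ 8 → i=1, swap arr[1],arr[3] → 7 3 13 9 11 14 18 4 6 10 12 8
j=4: arr[4]=11 > 8 → no swap
j=5: arr[5]=14 > 8 → no swap
j=6: arr[6]=18 > 8 → no swap
j=7: arr[7]=4 ≤ 8 → i=2, swap arr[2],arr[7] → 7 3 4 9 11 14 18 13 6 10 12 8
j=8: arr[8]=6 ≤ 8 → i=3, swap arr[3],arr[8] → 7 3 4 6 11 14 18 13 9 10 12 8
(after j=8) arr = 7 3 4 6 11 14 18 13 9 10 12 8

7 3 4 6 11 14 18 13 9 10 12 8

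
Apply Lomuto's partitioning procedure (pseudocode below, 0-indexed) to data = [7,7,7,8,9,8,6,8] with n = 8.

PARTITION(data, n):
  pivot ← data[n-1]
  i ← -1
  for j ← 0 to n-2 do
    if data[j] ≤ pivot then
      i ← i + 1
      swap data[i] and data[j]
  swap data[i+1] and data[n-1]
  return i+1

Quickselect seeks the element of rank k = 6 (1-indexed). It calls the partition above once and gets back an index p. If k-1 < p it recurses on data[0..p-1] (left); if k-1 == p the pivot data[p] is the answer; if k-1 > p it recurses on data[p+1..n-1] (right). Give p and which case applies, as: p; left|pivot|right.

pivot=8, i=-1
j=0: 7≤8, i=0, swap(0,0) ⇒ [7,7,7,8,9,8,6,8]
j=1: 7≤8, i=1, swap(1,1) ⇒ [7,7,7,8,9,8,6,8]
j=2: 7≤8, i=2, swap(2,2) ⇒ [7,7,7,8,9,8,6,8]
j=3: 8≤8, i=3, swap(3,3) ⇒ [7,7,7,8,9,8,6,8]
j=4: 9>8, skip
j=5: 8≤8, i=4, swap(4,5) ⇒ [7,7,7,8,8,9,6,8]
j=6: 6≤8, i=5, swap(5,6) ⇒ [7,7,7,8,8,6,9,8]
swap(6,7) ⇒ [7,7,7,8,8,6,8,9]; return 6
p = 6; k-1 = 5 < 6 ⇒ left

6; left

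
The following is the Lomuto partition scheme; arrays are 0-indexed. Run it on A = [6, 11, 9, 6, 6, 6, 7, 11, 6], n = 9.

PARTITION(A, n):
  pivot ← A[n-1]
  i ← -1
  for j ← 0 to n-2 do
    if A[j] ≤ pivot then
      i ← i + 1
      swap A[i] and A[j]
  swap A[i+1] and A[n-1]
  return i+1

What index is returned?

4

pivot = A[8] = 6; i = -1
j=0: A[0]=6 ≤ 6 → i=0, swap A[0],A[0] (no change) → [6, 11, 9, 6, 6, 6, 7, 11, 6]
j=1: A[1]=11 > 6 → no swap
j=2: A[2]=9 > 6 → no swap
j=3: A[3]=6 ≤ 6 → i=1, swap A[1],A[3] → [6, 6, 9, 11, 6, 6, 7, 11, 6]
j=4: A[4]=6 ≤ 6 → i=2, swap A[2],A[4] → [6, 6, 6, 11, 9, 6, 7, 11, 6]
j=5: A[5]=6 ≤ 6 → i=3, swap A[3],A[5] → [6, 6, 6, 6, 9, 11, 7, 11, 6]
j=6: A[6]=7 > 6 → no swap
j=7: A[7]=11 > 6 → no swap
final swap A[4],A[8] → [6, 6, 6, 6, 6, 11, 7, 11, 9]; return 4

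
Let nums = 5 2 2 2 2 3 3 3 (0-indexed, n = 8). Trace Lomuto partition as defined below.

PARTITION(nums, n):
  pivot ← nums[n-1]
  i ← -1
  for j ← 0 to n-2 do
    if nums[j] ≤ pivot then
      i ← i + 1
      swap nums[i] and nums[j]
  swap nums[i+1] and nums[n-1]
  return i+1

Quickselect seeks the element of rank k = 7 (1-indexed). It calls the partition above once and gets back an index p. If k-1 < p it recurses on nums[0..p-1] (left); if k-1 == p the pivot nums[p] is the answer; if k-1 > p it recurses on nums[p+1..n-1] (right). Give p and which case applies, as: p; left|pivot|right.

6; pivot

pivot = nums[7] = 3; i = -1
j=0: nums[0]=5 > 3 → no swap
j=1: nums[1]=2 ≤ 3 → i=0, swap nums[0],nums[1] → 2 5 2 2 2 3 3 3
j=2: nums[2]=2 ≤ 3 → i=1, swap nums[1],nums[2] → 2 2 5 2 2 3 3 3
j=3: nums[3]=2 ≤ 3 → i=2, swap nums[2],nums[3] → 2 2 2 5 2 3 3 3
j=4: nums[4]=2 ≤ 3 → i=3, swap nums[3],nums[4] → 2 2 2 2 5 3 3 3
j=5: nums[5]=3 ≤ 3 → i=4, swap nums[4],nums[5] → 2 2 2 2 3 5 3 3
j=6: nums[6]=3 ≤ 3 → i=5, swap nums[5],nums[6] → 2 2 2 2 3 3 5 3
final swap nums[6],nums[7] → 2 2 2 2 3 3 3 5; return 6
p = 6; k-1 = 6 == 6 ⇒ pivot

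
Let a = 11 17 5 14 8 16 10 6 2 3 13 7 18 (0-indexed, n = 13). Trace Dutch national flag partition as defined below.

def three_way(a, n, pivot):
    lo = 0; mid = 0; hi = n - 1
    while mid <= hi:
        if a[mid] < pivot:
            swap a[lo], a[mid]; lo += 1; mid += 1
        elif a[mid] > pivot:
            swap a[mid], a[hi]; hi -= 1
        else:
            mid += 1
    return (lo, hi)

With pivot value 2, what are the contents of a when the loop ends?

pivot = 2; lo=0, mid=0, hi=12
a[mid]=11>2: swap a[0],a[12]; hi=11 → 18 17 5 14 8 16 10 6 2 3 13 7 11
a[mid]=18>2: swap a[0],a[11]; hi=10 → 7 17 5 14 8 16 10 6 2 3 13 18 11
a[mid]=7>2: swap a[0],a[10]; hi=9 → 13 17 5 14 8 16 10 6 2 3 7 18 11
a[mid]=13>2: swap a[0],a[9]; hi=8 → 3 17 5 14 8 16 10 6 2 13 7 18 11
a[mid]=3>2: swap a[0],a[8]; hi=7 → 2 17 5 14 8 16 10 6 3 13 7 18 11
a[mid]=2=2: mid=1
a[mid]=17>2: swap a[1],a[7]; hi=6 → 2 6 5 14 8 16 10 17 3 13 7 18 11
a[mid]=6>2: swap a[1],a[6]; hi=5 → 2 10 5 14 8 16 6 17 3 13 7 18 11
a[mid]=10>2: swap a[1],a[5]; hi=4 → 2 16 5 14 8 10 6 17 3 13 7 18 11
a[mid]=16>2: swap a[1],a[4]; hi=3 → 2 8 5 14 16 10 6 17 3 13 7 18 11
a[mid]=8>2: swap a[1],a[3]; hi=2 → 2 14 5 8 16 10 6 17 3 13 7 18 11
a[mid]=14>2: swap a[1],a[2]; hi=1 → 2 5 14 8 16 10 6 17 3 13 7 18 11
a[mid]=5>2: swap a[1],a[1]; hi=0 → 2 5 14 8 16 10 6 17 3 13 7 18 11
end: lo=0, hi=0; a = 2 5 14 8 16 10 6 17 3 13 7 18 11

2 5 14 8 16 10 6 17 3 13 7 18 11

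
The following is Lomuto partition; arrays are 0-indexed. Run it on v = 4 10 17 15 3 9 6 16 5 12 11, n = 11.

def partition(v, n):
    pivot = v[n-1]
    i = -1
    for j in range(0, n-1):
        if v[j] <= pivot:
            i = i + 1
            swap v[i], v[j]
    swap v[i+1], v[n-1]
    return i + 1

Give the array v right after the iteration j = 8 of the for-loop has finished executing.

pivot=11, i=-1
j=0: 4≤11, i=0, swap(0,0) ⇒ 4 10 17 15 3 9 6 16 5 12 11
j=1: 10≤11, i=1, swap(1,1) ⇒ 4 10 17 15 3 9 6 16 5 12 11
j=2: 17>11, skip
j=3: 15>11, skip
j=4: 3≤11, i=2, swap(2,4) ⇒ 4 10 3 15 17 9 6 16 5 12 11
j=5: 9≤11, i=3, swap(3,5) ⇒ 4 10 3 9 17 15 6 16 5 12 11
j=6: 6≤11, i=4, swap(4,6) ⇒ 4 10 3 9 6 15 17 16 5 12 11
j=7: 16>11, skip
j=8: 5≤11, i=5, swap(5,8) ⇒ 4 10 3 9 6 5 17 16 15 12 11
(after j=8) v = 4 10 3 9 6 5 17 16 15 12 11

4 10 3 9 6 5 17 16 15 12 11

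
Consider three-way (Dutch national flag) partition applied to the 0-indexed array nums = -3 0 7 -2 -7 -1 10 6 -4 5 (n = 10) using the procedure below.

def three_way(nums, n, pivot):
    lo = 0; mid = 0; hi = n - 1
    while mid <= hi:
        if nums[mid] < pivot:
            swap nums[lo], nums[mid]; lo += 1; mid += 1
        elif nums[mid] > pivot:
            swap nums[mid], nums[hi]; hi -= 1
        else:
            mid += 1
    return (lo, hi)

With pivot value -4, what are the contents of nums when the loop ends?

-7 -4 -2 7 -1 10 6 0 5 -3

pivot = -4; lo=0, mid=0, hi=9
nums[mid]=-3>-4: swap nums[0],nums[9]; hi=8 → 5 0 7 -2 -7 -1 10 6 -4 -3
nums[mid]=5>-4: swap nums[0],nums[8]; hi=7 → -4 0 7 -2 -7 -1 10 6 5 -3
nums[mid]=-4=-4: mid=1
nums[mid]=0>-4: swap nums[1],nums[7]; hi=6 → -4 6 7 -2 -7 -1 10 0 5 -3
nums[mid]=6>-4: swap nums[1],nums[6]; hi=5 → -4 10 7 -2 -7 -1 6 0 5 -3
nums[mid]=10>-4: swap nums[1],nums[5]; hi=4 → -4 -1 7 -2 -7 10 6 0 5 -3
nums[mid]=-1>-4: swap nums[1],nums[4]; hi=3 → -4 -7 7 -2 -1 10 6 0 5 -3
nums[mid]=-7<-4: swap nums[0],nums[1]; lo=1,mid=2 → -7 -4 7 -2 -1 10 6 0 5 -3
nums[mid]=7>-4: swap nums[2],nums[3]; hi=2 → -7 -4 -2 7 -1 10 6 0 5 -3
nums[mid]=-2>-4: swap nums[2],nums[2]; hi=1 → -7 -4 -2 7 -1 10 6 0 5 -3
end: lo=1, hi=1; nums = -7 -4 -2 7 -1 10 6 0 5 -3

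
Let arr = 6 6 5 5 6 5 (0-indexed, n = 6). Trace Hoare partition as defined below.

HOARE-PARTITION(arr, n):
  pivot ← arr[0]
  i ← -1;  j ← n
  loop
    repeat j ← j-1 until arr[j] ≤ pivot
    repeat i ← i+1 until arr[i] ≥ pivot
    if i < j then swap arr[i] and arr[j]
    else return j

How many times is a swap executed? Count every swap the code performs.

2

pivot = arr[0] = 6; i = -1, j = 6
j→5 (arr[5]=5≤6), i→0 (arr[0]=6≥6); i<j, swap → 5 6 5 5 6 6
j→4 (arr[4]=6≤6), i→1 (arr[1]=6≥6); i<j, swap → 5 6 5 5 6 6
j→3, i→4; i≥j, return j=3. arr = 5 6 5 5 6 6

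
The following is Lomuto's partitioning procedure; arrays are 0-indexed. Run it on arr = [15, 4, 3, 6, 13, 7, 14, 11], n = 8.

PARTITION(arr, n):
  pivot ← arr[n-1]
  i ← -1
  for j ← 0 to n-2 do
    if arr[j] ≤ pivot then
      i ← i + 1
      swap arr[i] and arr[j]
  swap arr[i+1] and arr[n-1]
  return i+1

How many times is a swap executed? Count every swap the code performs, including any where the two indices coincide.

5

pivot = arr[7] = 11; i = -1
j=0: arr[0]=15 > 11 → no swap
j=1: arr[1]=4 ≤ 11 → i=0, swap arr[0],arr[1] → [4, 15, 3, 6, 13, 7, 14, 11]
j=2: arr[2]=3 ≤ 11 → i=1, swap arr[1],arr[2] → [4, 3, 15, 6, 13, 7, 14, 11]
j=3: arr[3]=6 ≤ 11 → i=2, swap arr[2],arr[3] → [4, 3, 6, 15, 13, 7, 14, 11]
j=4: arr[4]=13 > 11 → no swap
j=5: arr[5]=7 ≤ 11 → i=3, swap arr[3],arr[5] → [4, 3, 6, 7, 13, 15, 14, 11]
j=6: arr[6]=14 > 11 → no swap
final swap arr[4],arr[7] → [4, 3, 6, 7, 11, 15, 14, 13]; return 4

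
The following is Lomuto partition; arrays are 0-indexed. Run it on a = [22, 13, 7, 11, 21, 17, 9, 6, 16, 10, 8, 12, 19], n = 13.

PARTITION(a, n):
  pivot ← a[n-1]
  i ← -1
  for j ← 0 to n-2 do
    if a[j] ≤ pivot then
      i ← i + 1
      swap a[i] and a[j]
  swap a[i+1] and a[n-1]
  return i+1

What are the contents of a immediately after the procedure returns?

[13, 7, 11, 17, 9, 6, 16, 10, 8, 12, 19, 22, 21]

pivot = a[12] = 19; i = -1
j=0: a[0]=22 > 19 → no swap
j=1: a[1]=13 ≤ 19 → i=0, swap a[0],a[1] → [13, 22, 7, 11, 21, 17, 9, 6, 16, 10, 8, 12, 19]
j=2: a[2]=7 ≤ 19 → i=1, swap a[1],a[2] → [13, 7, 22, 11, 21, 17, 9, 6, 16, 10, 8, 12, 19]
j=3: a[3]=11 ≤ 19 → i=2, swap a[2],a[3] → [13, 7, 11, 22, 21, 17, 9, 6, 16, 10, 8, 12, 19]
j=4: a[4]=21 > 19 → no swap
j=5: a[5]=17 ≤ 19 → i=3, swap a[3],a[5] → [13, 7, 11, 17, 21, 22, 9, 6, 16, 10, 8, 12, 19]
j=6: a[6]=9 ≤ 19 → i=4, swap a[4],a[6] → [13, 7, 11, 17, 9, 22, 21, 6, 16, 10, 8, 12, 19]
j=7: a[7]=6 ≤ 19 → i=5, swap a[5],a[7] → [13, 7, 11, 17, 9, 6, 21, 22, 16, 10, 8, 12, 19]
j=8: a[8]=16 ≤ 19 → i=6, swap a[6],a[8] → [13, 7, 11, 17, 9, 6, 16, 22, 21, 10, 8, 12, 19]
j=9: a[9]=10 ≤ 19 → i=7, swap a[7],a[9] → [13, 7, 11, 17, 9, 6, 16, 10, 21, 22, 8, 12, 19]
j=10: a[10]=8 ≤ 19 → i=8, swap a[8],a[10] → [13, 7, 11, 17, 9, 6, 16, 10, 8, 22, 21, 12, 19]
j=11: a[11]=12 ≤ 19 → i=9, swap a[9],a[11] → [13, 7, 11, 17, 9, 6, 16, 10, 8, 12, 21, 22, 19]
final swap a[10],a[12] → [13, 7, 11, 17, 9, 6, 16, 10, 8, 12, 19, 22, 21]; return 10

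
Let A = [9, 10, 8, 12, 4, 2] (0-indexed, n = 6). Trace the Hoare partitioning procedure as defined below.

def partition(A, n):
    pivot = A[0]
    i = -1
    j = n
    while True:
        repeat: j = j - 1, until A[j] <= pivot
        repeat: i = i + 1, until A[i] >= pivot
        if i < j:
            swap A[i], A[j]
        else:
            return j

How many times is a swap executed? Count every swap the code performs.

pivot = A[0] = 9; i = -1, j = 6
j→5 (A[5]=2≤9), i→0 (A[0]=9≥9); i<j, swap → [2, 10, 8, 12, 4, 9]
j→4 (A[4]=4≤9), i→1 (A[1]=10≥9); i<j, swap → [2, 4, 8, 12, 10, 9]
j→2, i→3; i≥j, return j=2. A = [2, 4, 8, 12, 10, 9]

2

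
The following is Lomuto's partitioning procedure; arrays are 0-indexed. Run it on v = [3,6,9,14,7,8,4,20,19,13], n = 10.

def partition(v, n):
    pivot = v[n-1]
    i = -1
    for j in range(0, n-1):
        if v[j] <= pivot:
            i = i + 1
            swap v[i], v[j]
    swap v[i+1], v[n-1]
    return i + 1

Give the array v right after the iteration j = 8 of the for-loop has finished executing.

[3,6,9,7,8,4,14,20,19,13]

pivot=13, i=-1
j=0: 3≤13, i=0, swap(0,0) ⇒ [3,6,9,14,7,8,4,20,19,13]
j=1: 6≤13, i=1, swap(1,1) ⇒ [3,6,9,14,7,8,4,20,19,13]
j=2: 9≤13, i=2, swap(2,2) ⇒ [3,6,9,14,7,8,4,20,19,13]
j=3: 14>13, skip
j=4: 7≤13, i=3, swap(3,4) ⇒ [3,6,9,7,14,8,4,20,19,13]
j=5: 8≤13, i=4, swap(4,5) ⇒ [3,6,9,7,8,14,4,20,19,13]
j=6: 4≤13, i=5, swap(5,6) ⇒ [3,6,9,7,8,4,14,20,19,13]
j=7: 20>13, skip
j=8: 19>13, skip
(after j=8) v = [3,6,9,7,8,4,14,20,19,13]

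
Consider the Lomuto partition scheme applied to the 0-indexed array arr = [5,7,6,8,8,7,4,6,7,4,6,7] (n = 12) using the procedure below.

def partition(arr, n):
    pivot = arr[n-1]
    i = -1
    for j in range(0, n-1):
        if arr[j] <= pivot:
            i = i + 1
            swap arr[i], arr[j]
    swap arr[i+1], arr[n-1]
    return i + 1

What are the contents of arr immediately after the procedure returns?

pivot = arr[11] = 7; i = -1
j=0: arr[0]=5 ≤ 7 → i=0, swap arr[0],arr[0] (no change) → [5,7,6,8,8,7,4,6,7,4,6,7]
j=1: arr[1]=7 ≤ 7 → i=1, swap arr[1],arr[1] (no change) → [5,7,6,8,8,7,4,6,7,4,6,7]
j=2: arr[2]=6 ≤ 7 → i=2, swap arr[2],arr[2] (no change) → [5,7,6,8,8,7,4,6,7,4,6,7]
j=3: arr[3]=8 > 7 → no swap
j=4: arr[4]=8 > 7 → no swap
j=5: arr[5]=7 ≤ 7 → i=3, swap arr[3],arr[5] → [5,7,6,7,8,8,4,6,7,4,6,7]
j=6: arr[6]=4 ≤ 7 → i=4, swap arr[4],arr[6] → [5,7,6,7,4,8,8,6,7,4,6,7]
j=7: arr[7]=6 ≤ 7 → i=5, swap arr[5],arr[7] → [5,7,6,7,4,6,8,8,7,4,6,7]
j=8: arr[8]=7 ≤ 7 → i=6, swap arr[6],arr[8] → [5,7,6,7,4,6,7,8,8,4,6,7]
j=9: arr[9]=4 ≤ 7 → i=7, swap arr[7],arr[9] → [5,7,6,7,4,6,7,4,8,8,6,7]
j=10: arr[10]=6 ≤ 7 → i=8, swap arr[8],arr[10] → [5,7,6,7,4,6,7,4,6,8,8,7]
final swap arr[9],arr[11] → [5,7,6,7,4,6,7,4,6,7,8,8]; return 9

[5,7,6,7,4,6,7,4,6,7,8,8]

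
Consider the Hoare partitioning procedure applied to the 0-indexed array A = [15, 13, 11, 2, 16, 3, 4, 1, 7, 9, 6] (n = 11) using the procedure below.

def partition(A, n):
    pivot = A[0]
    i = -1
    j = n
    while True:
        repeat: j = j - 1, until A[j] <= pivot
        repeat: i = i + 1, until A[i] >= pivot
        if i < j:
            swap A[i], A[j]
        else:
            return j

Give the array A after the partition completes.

[6, 13, 11, 2, 9, 3, 4, 1, 7, 16, 15]

pivot=15
j stops at 10 (6), i stops at 0 (15); swap ⇒ [6, 13, 11, 2, 16, 3, 4, 1, 7, 9, 15]
j stops at 9 (9), i stops at 4 (16); swap ⇒ [6, 13, 11, 2, 9, 3, 4, 1, 7, 16, 15]
j stops at 8, i stops at 9; i≥j ⇒ return 8. A=[6, 13, 11, 2, 9, 3, 4, 1, 7, 16, 15]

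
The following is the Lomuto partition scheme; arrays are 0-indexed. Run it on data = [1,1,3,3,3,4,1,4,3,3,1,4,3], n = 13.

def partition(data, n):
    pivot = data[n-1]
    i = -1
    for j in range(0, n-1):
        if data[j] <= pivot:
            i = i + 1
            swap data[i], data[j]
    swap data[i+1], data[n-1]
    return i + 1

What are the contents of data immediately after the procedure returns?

[1,1,3,3,3,1,3,3,1,3,4,4,4]

pivot=3, i=-1
j=0: 1≤3, i=0, swap(0,0) ⇒ [1,1,3,3,3,4,1,4,3,3,1,4,3]
j=1: 1≤3, i=1, swap(1,1) ⇒ [1,1,3,3,3,4,1,4,3,3,1,4,3]
j=2: 3≤3, i=2, swap(2,2) ⇒ [1,1,3,3,3,4,1,4,3,3,1,4,3]
j=3: 3≤3, i=3, swap(3,3) ⇒ [1,1,3,3,3,4,1,4,3,3,1,4,3]
j=4: 3≤3, i=4, swap(4,4) ⇒ [1,1,3,3,3,4,1,4,3,3,1,4,3]
j=5: 4>3, skip
j=6: 1≤3, i=5, swap(5,6) ⇒ [1,1,3,3,3,1,4,4,3,3,1,4,3]
j=7: 4>3, skip
j=8: 3≤3, i=6, swap(6,8) ⇒ [1,1,3,3,3,1,3,4,4,3,1,4,3]
j=9: 3≤3, i=7, swap(7,9) ⇒ [1,1,3,3,3,1,3,3,4,4,1,4,3]
j=10: 1≤3, i=8, swap(8,10) ⇒ [1,1,3,3,3,1,3,3,1,4,4,4,3]
j=11: 4>3, skip
swap(9,12) ⇒ [1,1,3,3,3,1,3,3,1,3,4,4,4]; return 9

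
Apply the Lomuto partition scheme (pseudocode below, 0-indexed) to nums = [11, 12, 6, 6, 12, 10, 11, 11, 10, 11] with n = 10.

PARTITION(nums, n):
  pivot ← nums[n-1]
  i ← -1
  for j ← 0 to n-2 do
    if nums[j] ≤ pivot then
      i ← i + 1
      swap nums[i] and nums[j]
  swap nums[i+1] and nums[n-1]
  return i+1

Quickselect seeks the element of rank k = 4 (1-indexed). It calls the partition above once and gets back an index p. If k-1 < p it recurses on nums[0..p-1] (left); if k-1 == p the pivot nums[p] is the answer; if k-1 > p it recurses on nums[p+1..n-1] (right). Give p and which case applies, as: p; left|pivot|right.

7; left

pivot = nums[9] = 11; i = -1
j=0: nums[0]=11 ≤ 11 → i=0, swap nums[0],nums[0] (no change) → [11, 12, 6, 6, 12, 10, 11, 11, 10, 11]
j=1: nums[1]=12 > 11 → no swap
j=2: nums[2]=6 ≤ 11 → i=1, swap nums[1],nums[2] → [11, 6, 12, 6, 12, 10, 11, 11, 10, 11]
j=3: nums[3]=6 ≤ 11 → i=2, swap nums[2],nums[3] → [11, 6, 6, 12, 12, 10, 11, 11, 10, 11]
j=4: nums[4]=12 > 11 → no swap
j=5: nums[5]=10 ≤ 11 → i=3, swap nums[3],nums[5] → [11, 6, 6, 10, 12, 12, 11, 11, 10, 11]
j=6: nums[6]=11 ≤ 11 → i=4, swap nums[4],nums[6] → [11, 6, 6, 10, 11, 12, 12, 11, 10, 11]
j=7: nums[7]=11 ≤ 11 → i=5, swap nums[5],nums[7] → [11, 6, 6, 10, 11, 11, 12, 12, 10, 11]
j=8: nums[8]=10 ≤ 11 → i=6, swap nums[6],nums[8] → [11, 6, 6, 10, 11, 11, 10, 12, 12, 11]
final swap nums[7],nums[9] → [11, 6, 6, 10, 11, 11, 10, 11, 12, 12]; return 7
p = 7; k-1 = 3 < 7 ⇒ left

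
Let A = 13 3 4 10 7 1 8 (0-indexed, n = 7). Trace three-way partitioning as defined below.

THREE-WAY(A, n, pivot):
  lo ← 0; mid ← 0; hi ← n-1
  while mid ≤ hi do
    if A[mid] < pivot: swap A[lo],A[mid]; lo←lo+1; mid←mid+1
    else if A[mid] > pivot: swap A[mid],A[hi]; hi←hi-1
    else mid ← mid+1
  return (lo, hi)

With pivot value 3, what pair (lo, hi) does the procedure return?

(1, 1)

pivot = 3; lo=0, mid=0, hi=6
A[mid]=13>3: swap A[0],A[6]; hi=5 → 8 3 4 10 7 1 13
A[mid]=8>3: swap A[0],A[5]; hi=4 → 1 3 4 10 7 8 13
A[mid]=1<3: swap A[0],A[0]; lo=1,mid=1 → 1 3 4 10 7 8 13
A[mid]=3=3: mid=2
A[mid]=4>3: swap A[2],A[4]; hi=3 → 1 3 7 10 4 8 13
A[mid]=7>3: swap A[2],A[3]; hi=2 → 1 3 10 7 4 8 13
A[mid]=10>3: swap A[2],A[2]; hi=1 → 1 3 10 7 4 8 13
end: lo=1, hi=1; A = 1 3 10 7 4 8 13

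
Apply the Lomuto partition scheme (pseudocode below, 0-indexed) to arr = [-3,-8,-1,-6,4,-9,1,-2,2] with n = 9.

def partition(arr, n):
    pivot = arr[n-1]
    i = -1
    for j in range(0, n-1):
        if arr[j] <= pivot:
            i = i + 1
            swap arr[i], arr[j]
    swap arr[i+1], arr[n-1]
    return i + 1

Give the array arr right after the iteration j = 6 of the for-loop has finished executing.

pivot = arr[8] = 2; i = -1
j=0: arr[0]=-3 ≤ 2 → i=0, swap arr[0],arr[0] (no change) → [-3,-8,-1,-6,4,-9,1,-2,2]
j=1: arr[1]=-8 ≤ 2 → i=1, swap arr[1],arr[1] (no change) → [-3,-8,-1,-6,4,-9,1,-2,2]
j=2: arr[2]=-1 ≤ 2 → i=2, swap arr[2],arr[2] (no change) → [-3,-8,-1,-6,4,-9,1,-2,2]
j=3: arr[3]=-6 ≤ 2 → i=3, swap arr[3],arr[3] (no change) → [-3,-8,-1,-6,4,-9,1,-2,2]
j=4: arr[4]=4 > 2 → no swap
j=5: arr[5]=-9 ≤ 2 → i=4, swap arr[4],arr[5] → [-3,-8,-1,-6,-9,4,1,-2,2]
j=6: arr[6]=1 ≤ 2 → i=5, swap arr[5],arr[6] → [-3,-8,-1,-6,-9,1,4,-2,2]
(after j=6) arr = [-3,-8,-1,-6,-9,1,4,-2,2]

[-3,-8,-1,-6,-9,1,4,-2,2]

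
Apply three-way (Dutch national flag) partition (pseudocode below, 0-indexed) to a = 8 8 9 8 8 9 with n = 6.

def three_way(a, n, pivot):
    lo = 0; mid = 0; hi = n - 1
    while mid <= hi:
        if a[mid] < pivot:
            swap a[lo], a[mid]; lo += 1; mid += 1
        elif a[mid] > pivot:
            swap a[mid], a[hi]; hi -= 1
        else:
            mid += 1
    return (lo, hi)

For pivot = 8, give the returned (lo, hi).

lo=0 mid=0 hi=5
8=8: mid=1
8=8: mid=2
9>8: swap(2,5), hi=4 ⇒ 8 8 9 8 8 9
9>8: swap(2,4), hi=3 ⇒ 8 8 8 8 9 9
8=8: mid=3
8=8: mid=4
done. lo=0 hi=3; a=8 8 8 8 9 9

(0, 3)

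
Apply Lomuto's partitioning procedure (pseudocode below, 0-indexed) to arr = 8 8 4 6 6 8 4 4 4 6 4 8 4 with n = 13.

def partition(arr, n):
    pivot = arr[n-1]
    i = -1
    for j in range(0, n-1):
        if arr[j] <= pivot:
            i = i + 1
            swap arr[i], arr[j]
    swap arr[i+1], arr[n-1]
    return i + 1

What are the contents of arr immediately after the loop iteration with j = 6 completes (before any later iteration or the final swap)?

4 4 8 6 6 8 8 4 4 6 4 8 4

pivot=4, i=-1
j=0: 8>4, skip
j=1: 8>4, skip
j=2: 4≤4, i=0, swap(0,2) ⇒ 4 8 8 6 6 8 4 4 4 6 4 8 4
j=3: 6>4, skip
j=4: 6>4, skip
j=5: 8>4, skip
j=6: 4≤4, i=1, swap(1,6) ⇒ 4 4 8 6 6 8 8 4 4 6 4 8 4
(after j=6) arr = 4 4 8 6 6 8 8 4 4 6 4 8 4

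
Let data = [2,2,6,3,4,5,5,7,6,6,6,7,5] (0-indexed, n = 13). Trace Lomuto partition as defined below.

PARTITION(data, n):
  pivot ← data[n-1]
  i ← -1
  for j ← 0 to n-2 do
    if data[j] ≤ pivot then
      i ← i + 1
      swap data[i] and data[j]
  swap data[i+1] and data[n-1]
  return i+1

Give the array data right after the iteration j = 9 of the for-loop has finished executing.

pivot = data[12] = 5; i = -1
j=0: data[0]=2 ≤ 5 → i=0, swap data[0],data[0] (no change) → [2,2,6,3,4,5,5,7,6,6,6,7,5]
j=1: data[1]=2 ≤ 5 → i=1, swap data[1],data[1] (no change) → [2,2,6,3,4,5,5,7,6,6,6,7,5]
j=2: data[2]=6 > 5 → no swap
j=3: data[3]=3 ≤ 5 → i=2, swap data[2],data[3] → [2,2,3,6,4,5,5,7,6,6,6,7,5]
j=4: data[4]=4 ≤ 5 → i=3, swap data[3],data[4] → [2,2,3,4,6,5,5,7,6,6,6,7,5]
j=5: data[5]=5 ≤ 5 → i=4, swap data[4],data[5] → [2,2,3,4,5,6,5,7,6,6,6,7,5]
j=6: data[6]=5 ≤ 5 → i=5, swap data[5],data[6] → [2,2,3,4,5,5,6,7,6,6,6,7,5]
j=7: data[7]=7 > 5 → no swap
j=8: data[8]=6 > 5 → no swap
j=9: data[9]=6 > 5 → no swap
(after j=9) data = [2,2,3,4,5,5,6,7,6,6,6,7,5]

[2,2,3,4,5,5,6,7,6,6,6,7,5]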